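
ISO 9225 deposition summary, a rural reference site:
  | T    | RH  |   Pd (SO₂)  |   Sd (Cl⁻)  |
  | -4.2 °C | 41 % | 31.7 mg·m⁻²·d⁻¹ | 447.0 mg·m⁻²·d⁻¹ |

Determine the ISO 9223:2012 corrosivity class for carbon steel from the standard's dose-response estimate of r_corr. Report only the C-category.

C2

carbon steel: temperature factor f = +0.150·(-14.2) = -2.1300
  Pd branch = 1.77·Pd^0.52·e^(0.02·RH+f) = 2.881 μm/a
  Sd branch = 0.102·Sd^0.62·e^(0.033·RH+0.04·T) = 14.67 μm/a
  sum: 2.881 + 14.67 → r_corr = 17.55 μm/a
17.6 μm/a falls in (1.3, 25] for carbon steel → category C2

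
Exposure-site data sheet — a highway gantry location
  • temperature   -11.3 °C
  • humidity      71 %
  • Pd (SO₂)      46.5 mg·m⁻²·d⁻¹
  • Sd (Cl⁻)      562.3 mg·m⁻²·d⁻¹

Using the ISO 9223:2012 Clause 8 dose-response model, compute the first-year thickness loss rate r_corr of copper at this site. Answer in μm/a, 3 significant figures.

copper: temperature factor f = +0.126·(-21.3) = -2.6838
  sulphur-dioxide contribution → 0.06479 μm/a
  chloride contribution → 0.4196 μm/a
  total first-year rate 0.4844 μm/a

r_corr = 0.484 μm/a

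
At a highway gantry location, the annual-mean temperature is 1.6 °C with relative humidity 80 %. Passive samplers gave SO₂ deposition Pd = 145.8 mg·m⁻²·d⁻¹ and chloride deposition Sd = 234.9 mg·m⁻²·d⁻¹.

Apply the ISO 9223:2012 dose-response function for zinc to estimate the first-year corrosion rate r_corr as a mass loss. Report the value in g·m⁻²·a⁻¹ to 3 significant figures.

r_corr = 29.9 g·m⁻²·a⁻¹

zinc: temperature factor f = +0.038·(-8.4) = -0.3192
  Pd branch = 0.0129·Pd^0.44·e^(0.046·RH+f) = 3.328 μm/a
  Sd branch = 0.0175·Sd^0.57·e^(0.008·RH+0.085·T) = 0.854 μm/a
  r_corr = 3.328 + 0.854 = 4.182 μm/a
Convert to mass loss: 4.182 μm/a × 7.14 g/cm³ = 29.86 g·m⁻²·a⁻¹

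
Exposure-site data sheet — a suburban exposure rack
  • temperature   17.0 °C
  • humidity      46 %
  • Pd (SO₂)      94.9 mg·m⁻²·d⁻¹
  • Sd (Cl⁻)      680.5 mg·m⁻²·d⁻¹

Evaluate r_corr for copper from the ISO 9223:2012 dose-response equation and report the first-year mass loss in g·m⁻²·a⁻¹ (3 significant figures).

r_corr = 7.78 g·m⁻²·a⁻¹

copper: f(T) = -0.080·(T−10) [T>10 °C] = -0.5600
  Pd branch = 0.0053·Pd^0.26·e^(0.059·RH+f) = 0.1492 μm/a
  Sd branch = 0.01025·Sd^0.27·e^(0.036·RH+0.049·T) = 0.7187 μm/a
  sum: 0.1492 + 0.7187 → r_corr = 0.8679 μm/a
Convert to mass loss: 0.8679 μm/a × 8.96 g/cm³ = 7.777 g·m⁻²·a⁻¹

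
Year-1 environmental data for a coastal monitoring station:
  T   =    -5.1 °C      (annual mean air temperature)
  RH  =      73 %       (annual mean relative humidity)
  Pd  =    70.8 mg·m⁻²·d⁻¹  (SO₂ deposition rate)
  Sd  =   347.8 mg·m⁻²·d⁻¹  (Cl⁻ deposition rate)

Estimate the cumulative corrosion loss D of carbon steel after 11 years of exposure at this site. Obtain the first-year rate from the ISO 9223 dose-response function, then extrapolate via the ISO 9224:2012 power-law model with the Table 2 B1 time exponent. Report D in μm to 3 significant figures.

D(11) = 147 μm

carbon steel: temperature factor f = +0.150·(-15.1) = -2.2650
  SO₂ term: 1.77·70.8^0.52·exp(0.02·73-2.2650) = 7.251
  Sd branch = 0.102·Sd^0.62·e^(0.033·RH+0.04·T) = 34.82 μm/a
  sum: 7.251 + 34.82 → r_corr = 42.07 μm/a
Long-term exponent b (ISO 9224 Table 2, B1) = 0.523
  D(11) = 42.07 × 11^0.523 = 42.07 × 3.505 = 147.4 μm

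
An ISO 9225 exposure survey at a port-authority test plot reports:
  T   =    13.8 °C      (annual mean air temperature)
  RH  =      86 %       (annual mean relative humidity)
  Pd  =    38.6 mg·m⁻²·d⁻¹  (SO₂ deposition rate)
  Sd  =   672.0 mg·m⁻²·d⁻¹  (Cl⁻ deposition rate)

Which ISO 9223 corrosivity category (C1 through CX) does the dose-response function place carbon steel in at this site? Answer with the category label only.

CX

carbon steel: T>10 °C ⇒ hinge -0.054·(13.8−10) = -0.2052
  Pd branch = 1.77·Pd^0.52·e^(0.02·RH+f) = 53.81 μm/a
  Cl⁻ term: 0.102·672.0^0.62·exp(0.033·86+0.04·13.8) = 171.3
  r_corr = 53.81 + 171.3 = 225.1 μm/a
ISO 9223 Table 2 (carbon steel): 200 < 225 ≤ 700 μm/a ⇒ CX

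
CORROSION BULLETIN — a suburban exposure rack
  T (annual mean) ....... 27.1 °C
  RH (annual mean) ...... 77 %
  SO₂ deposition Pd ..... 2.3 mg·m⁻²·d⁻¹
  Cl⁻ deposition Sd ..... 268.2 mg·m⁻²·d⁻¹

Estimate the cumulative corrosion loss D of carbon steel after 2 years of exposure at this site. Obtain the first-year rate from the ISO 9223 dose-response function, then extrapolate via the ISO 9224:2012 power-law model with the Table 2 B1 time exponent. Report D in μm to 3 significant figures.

D(2) = 183 μm

carbon steel: T>10 °C ⇒ hinge -0.054·(27.1−10) = -0.9234
  sulphur-dioxide contribution → 5.057 μm/a
  chloride contribution → 122.6 μm/a
  ⇒ r_corr(carbon steel) = 127.7 μm/a
ISO 9224: D(t) = r_corr · t^b with b = 0.523 (carbon steel, B1)
  D(2) = 127.7 × 2^0.523 = 127.7 × 1.437 = 183.5 μm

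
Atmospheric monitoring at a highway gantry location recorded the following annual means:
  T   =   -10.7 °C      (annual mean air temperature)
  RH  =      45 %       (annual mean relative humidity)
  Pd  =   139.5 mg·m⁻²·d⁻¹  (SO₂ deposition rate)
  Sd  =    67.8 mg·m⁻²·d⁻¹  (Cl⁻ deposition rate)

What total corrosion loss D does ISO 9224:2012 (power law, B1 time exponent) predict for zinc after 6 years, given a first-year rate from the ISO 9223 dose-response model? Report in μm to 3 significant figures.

zinc: f(T) = +0.038·(T−10) [T≤10 °C] = -0.7866
  Pd branch = 0.0129·Pd^0.44·e^(0.046·RH+f) = 0.4089 μm/a
  Sd branch = 0.0175·Sd^0.57·e^(0.008·RH+0.085·T) = 0.1117 μm/a
  sum: 0.4089 + 0.1117 → r_corr = 0.5206 μm/a
Long-term exponent b (ISO 9224 Table 2, B1) = 0.813
  D(6) = 0.5206 × 6^0.813 = 0.5206 × 4.292 = 2.234 μm

D(6) = 2.23 μm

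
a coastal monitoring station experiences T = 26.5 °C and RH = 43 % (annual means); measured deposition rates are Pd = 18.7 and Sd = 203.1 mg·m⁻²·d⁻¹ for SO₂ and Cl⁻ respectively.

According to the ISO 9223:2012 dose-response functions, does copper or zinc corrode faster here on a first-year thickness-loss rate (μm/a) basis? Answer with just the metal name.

copper: f(T) = -0.080·(T−10) [T>10 °C] = -1.3200
  Pd branch = 0.0053·Pd^0.26·e^(0.059·RH+f) = 0.03833 μm/a
  Cl⁻ term: 0.01025·203.1^0.27·exp(0.036·43+0.049·26.5) = 0.7414
  sum: 0.03833 + 0.7414 → r_corr = 0.7797 μm/a
zinc: temperature factor f = -0.071·(16.5) = -1.1715
  SO₂ term: 0.0129·18.7^0.44·exp(0.046·43-1.1715) = 0.1048
  Sd branch = 0.0175·Sd^0.57·e^(0.008·RH+0.085·T) = 4.854 μm/a
  r_corr = 0.1048 + 4.854 = 4.959 μm/a
Ordering by μm/a: zinc (4.96) > copper (0.78)

zinc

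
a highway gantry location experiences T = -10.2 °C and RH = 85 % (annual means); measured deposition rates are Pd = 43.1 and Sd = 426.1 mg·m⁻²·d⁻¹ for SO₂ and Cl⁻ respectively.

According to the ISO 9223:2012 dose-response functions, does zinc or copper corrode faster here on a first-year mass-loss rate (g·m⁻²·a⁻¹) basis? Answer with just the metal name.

zinc: temperature factor f = +0.038·(-20.2) = -0.7676
  Pd branch = 0.0129·Pd^0.44·e^(0.046·RH+f) = 1.565 μm/a
  Cl⁻ term: 0.0175·426.1^0.57·exp(0.008·85+0.085·-10.2) = 0.4578
  sum: 1.565 + 0.4578 → r_corr = 2.023 μm/a
  mass loss = 2.023 μm/a × 7.14 g/cm³ = 14.44 g·m⁻²·a⁻¹
copper: f(T) = +0.126·(T−10) [T≤10 °C] = -2.5452
  SO₂ term: 0.0053·43.1^0.26·exp(0.059·85-2.5452) = 0.1667
  Cl⁻ term: 0.01025·426.1^0.27·exp(0.036·85+0.049·-10.2) = 0.6801
  sum: 0.1667 + 0.6801 → r_corr = 0.8468 μm/a
  mass loss = 0.8468 μm/a × 8.96 g/cm³ = 7.587 g·m⁻²·a⁻¹
Ordering by g·m⁻²·a⁻¹: zinc (14.4) > copper (7.59)

zinc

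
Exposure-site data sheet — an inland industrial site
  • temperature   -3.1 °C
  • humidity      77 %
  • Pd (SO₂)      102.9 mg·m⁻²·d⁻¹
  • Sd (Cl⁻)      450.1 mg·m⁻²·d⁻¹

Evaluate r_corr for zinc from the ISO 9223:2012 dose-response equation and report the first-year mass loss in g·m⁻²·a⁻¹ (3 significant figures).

zinc: temperature factor f = +0.038·(-13.1) = -0.4978
  SO₂ term: 0.0129·102.9^0.44·exp(0.046·77-0.4978) = 2.08
  Cl⁻ term: 0.0175·450.1^0.57·exp(0.008·77+0.085·-3.1) = 0.8101
  sum: 2.08 + 0.8101 → r_corr = 2.89 μm/a
Convert to mass loss: 2.89 μm/a × 7.14 g/cm³ = 20.64 g·m⁻²·a⁻¹

r_corr = 20.6 g·m⁻²·a⁻¹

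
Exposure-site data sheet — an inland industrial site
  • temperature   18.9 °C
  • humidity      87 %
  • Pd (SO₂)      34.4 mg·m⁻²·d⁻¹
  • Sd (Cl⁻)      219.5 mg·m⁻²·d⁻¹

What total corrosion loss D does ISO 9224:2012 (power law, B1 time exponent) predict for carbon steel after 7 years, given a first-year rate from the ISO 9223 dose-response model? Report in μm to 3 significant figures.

carbon steel: T>10 °C ⇒ hinge -0.054·(18.9−10) = -0.4806
  sulphur-dioxide contribution → 39.26 μm/a
  chloride contribution → 108.5 μm/a
  total first-year rate 147.8 μm/a
Power-law: D(7) = r_corr · 7^0.523
  D(7) = 147.8 × 7^0.523 = 147.8 × 2.767 = 408.9 μm

D(7) = 409 μm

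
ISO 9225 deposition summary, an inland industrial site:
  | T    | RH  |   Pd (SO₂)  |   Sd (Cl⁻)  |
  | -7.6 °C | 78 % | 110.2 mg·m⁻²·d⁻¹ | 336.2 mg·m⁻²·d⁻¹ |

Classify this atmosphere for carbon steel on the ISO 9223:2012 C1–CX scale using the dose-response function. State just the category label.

C3

carbon steel: temperature factor f = +0.150·(-17.6) = -2.6400
  sulphur-dioxide contribution → 6.932 μm/a
  chloride contribution → 36.39 μm/a
  ⇒ r_corr(carbon steel) = 43.32 μm/a
43.3 μm/a falls in (25, 50] for carbon steel → category C3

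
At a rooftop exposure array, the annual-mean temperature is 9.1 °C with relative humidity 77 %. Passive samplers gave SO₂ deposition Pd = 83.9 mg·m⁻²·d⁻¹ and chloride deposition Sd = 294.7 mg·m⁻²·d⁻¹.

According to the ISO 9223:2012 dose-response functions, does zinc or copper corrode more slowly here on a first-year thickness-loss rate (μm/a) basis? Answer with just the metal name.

copper

zinc: f(T) = +0.038·(T−10) [T≤10 °C] = -0.0342
  sulphur-dioxide contribution → 3.023 μm/a
  chloride contribution → 1.795 μm/a
  total first-year rate 4.818 μm/a
copper: f(T) = +0.126·(T−10) [T≤10 °C] = -0.1134
  sulphur-dioxide contribution → 1.407 μm/a
  chloride contribution → 1.188 μm/a
  total first-year rate 2.595 μm/a
Ordering by μm/a: zinc (4.82) > copper (2.6)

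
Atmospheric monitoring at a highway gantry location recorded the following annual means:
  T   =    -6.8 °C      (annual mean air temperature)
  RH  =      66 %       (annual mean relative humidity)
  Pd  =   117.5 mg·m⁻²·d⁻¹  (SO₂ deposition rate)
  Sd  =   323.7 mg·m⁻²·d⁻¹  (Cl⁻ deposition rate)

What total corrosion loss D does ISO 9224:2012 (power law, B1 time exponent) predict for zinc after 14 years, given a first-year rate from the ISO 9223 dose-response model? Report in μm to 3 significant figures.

D(14) = 13.7 μm

zinc: temperature factor f = +0.038·(-16.8) = -0.6384
  SO₂ term: 0.0129·117.5^0.44·exp(0.046·66-0.6384) = 1.155
  Sd branch = 0.0175·Sd^0.57·e^(0.008·RH+0.085·T) = 0.4489 μm/a
  sum: 1.155 + 0.4489 → r_corr = 1.604 μm/a
Long-term exponent b (ISO 9224 Table 2, B1) = 0.813
  D(14) = 1.604 × 14^0.813 = 1.604 × 8.547 = 13.71 μm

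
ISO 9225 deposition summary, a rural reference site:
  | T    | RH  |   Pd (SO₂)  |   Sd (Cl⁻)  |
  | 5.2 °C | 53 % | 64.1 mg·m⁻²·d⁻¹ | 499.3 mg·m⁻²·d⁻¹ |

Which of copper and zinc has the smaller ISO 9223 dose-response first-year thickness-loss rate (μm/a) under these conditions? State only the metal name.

copper

copper: T≤10 °C ⇒ hinge +0.126·(5.2−10) = -0.6048
  sulphur-dioxide contribution → 0.1947 μm/a
  chloride contribution → 0.4771 μm/a
  ⇒ r_corr(copper) = 0.6718 μm/a
zinc: T≤10 °C ⇒ hinge +0.038·(5.2−10) = -0.1824
  sulphur-dioxide contribution → 0.7677 μm/a
  chloride contribution → 1.436 μm/a
  total first-year rate 2.204 μm/a
Ordering by μm/a: zinc (2.2) > copper (0.672)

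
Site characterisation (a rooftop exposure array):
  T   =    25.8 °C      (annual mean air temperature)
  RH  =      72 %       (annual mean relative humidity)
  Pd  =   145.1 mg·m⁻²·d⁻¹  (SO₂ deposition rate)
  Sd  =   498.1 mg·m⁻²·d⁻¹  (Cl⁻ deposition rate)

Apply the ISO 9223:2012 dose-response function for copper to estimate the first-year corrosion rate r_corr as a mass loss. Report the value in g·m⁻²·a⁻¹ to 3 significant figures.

copper: temperature factor f = -0.080·(15.8) = -1.2640
  sulphur-dioxide contribution → 0.3822 μm/a
  chloride contribution → 2.593 μm/a
  total first-year rate 2.975 μm/a
Convert to mass loss: 2.975 μm/a × 8.96 g/cm³ = 26.65 g·m⁻²·a⁻¹

r_corr = 26.7 g·m⁻²·a⁻¹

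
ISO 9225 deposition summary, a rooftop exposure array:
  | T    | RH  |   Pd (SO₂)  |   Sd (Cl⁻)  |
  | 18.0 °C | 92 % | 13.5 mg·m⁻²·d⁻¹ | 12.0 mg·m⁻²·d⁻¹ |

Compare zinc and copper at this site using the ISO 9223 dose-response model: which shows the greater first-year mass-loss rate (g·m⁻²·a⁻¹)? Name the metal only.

zinc: f(T) = -0.071·(T−10) [T>10 °C] = -0.5680
  sulphur-dioxide contribution → 1.582 μm/a
  chloride contribution → 0.6955 μm/a
  total first-year rate 2.277 μm/a
  mass loss = 2.277 μm/a × 7.14 g/cm³ = 16.26 g·m⁻²·a⁻¹
copper: T>10 °C ⇒ hinge -0.080·(18.0−10) = -0.6400
  sulphur-dioxide contribution → 1.252 μm/a
  chloride contribution → 1.329 μm/a
  total first-year rate 2.581 μm/a
  mass loss = 2.581 μm/a × 8.96 g/cm³ = 23.12 g·m⁻²·a⁻¹
Ordering by g·m⁻²·a⁻¹: copper (23.1) > zinc (16.3)

copper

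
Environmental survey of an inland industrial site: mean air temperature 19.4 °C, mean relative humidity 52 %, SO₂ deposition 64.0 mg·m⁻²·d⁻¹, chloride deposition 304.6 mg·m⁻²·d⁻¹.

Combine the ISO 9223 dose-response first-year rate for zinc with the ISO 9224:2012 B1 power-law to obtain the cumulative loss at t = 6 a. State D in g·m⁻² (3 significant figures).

D(6) = 124 g·m⁻²

zinc: f(T) = -0.071·(T−10) [T>10 °C] = -0.6674
  SO₂ term: 0.0129·64.0^0.44·exp(0.046·52-0.6674) = 0.4511
  Sd branch = 0.0175·Sd^0.57·e^(0.008·RH+0.085·T) = 3.594 μm/a
  r_corr = 0.4511 + 3.594 = 4.045 μm/a
Long-term exponent b (ISO 9224 Table 2, B1) = 0.813
  D(6) = 4.045 × 6^0.813 = 4.045 × 4.292 = 17.36 μm
  Mass loss = 17.36 μm × 7.14 g/cm³ = 124 g·m⁻²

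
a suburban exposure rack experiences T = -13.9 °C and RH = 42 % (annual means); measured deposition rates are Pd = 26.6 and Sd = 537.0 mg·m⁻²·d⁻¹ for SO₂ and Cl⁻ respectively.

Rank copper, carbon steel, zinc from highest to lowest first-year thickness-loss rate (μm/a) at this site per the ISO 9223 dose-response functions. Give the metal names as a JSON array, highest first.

copper: f(T) = +0.126·(T−10) [T≤10 °C] = -3.0114
  SO₂ term: 0.0053·26.6^0.26·exp(0.059·42-3.0114) = 0.007296
  Sd branch = 0.01025·Sd^0.27·e^(0.036·RH+0.049·T) = 0.1284 μm/a
  r_corr = 0.007296 + 0.1284 = 0.1357 μm/a
carbon steel: T≤10 °C ⇒ hinge +0.150·(-13.9−10) = -3.5850
  SO₂ term: 1.77·26.6^0.52·exp(0.02·42-3.5850) = 0.6263
  Cl⁻ term: 0.102·537.0^0.62·exp(0.033·42+0.04·-13.9) = 11.53
  r_corr = 0.6263 + 11.53 = 12.15 μm/a
zinc: T≤10 °C ⇒ hinge +0.038·(-13.9−10) = -0.9082
  SO₂ term: 0.0129·26.6^0.44·exp(0.046·42-0.9082) = 0.1521
  Sd branch = 0.0175·Sd^0.57·e^(0.008·RH+0.085·T) = 0.2704 μm/a
  r_corr = 0.1521 + 0.2704 = 0.4225 μm/a
Ordering by μm/a: carbon steel (12.2) > zinc (0.422) > copper (0.136)

["carbon steel", "zinc", "copper"]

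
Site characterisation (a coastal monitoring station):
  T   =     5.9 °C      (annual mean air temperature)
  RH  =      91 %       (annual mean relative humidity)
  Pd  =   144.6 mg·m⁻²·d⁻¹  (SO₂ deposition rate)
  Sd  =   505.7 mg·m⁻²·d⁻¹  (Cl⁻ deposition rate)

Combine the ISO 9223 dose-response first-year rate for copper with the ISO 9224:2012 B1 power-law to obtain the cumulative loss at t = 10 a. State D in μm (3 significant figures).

D(10) = 20.5 μm

copper: T≤10 °C ⇒ hinge +0.126·(5.9−10) = -0.5166
  SO₂ term: 0.0053·144.6^0.26·exp(0.059·91-0.5166) = 2.473
  Cl⁻ term: 0.01025·505.7^0.27·exp(0.036·91+0.049·5.9) = 1.946
  sum: 2.473 + 1.946 → r_corr = 4.419 μm/a
Long-term exponent b (ISO 9224 Table 2, B1) = 0.667
  D(10) = 4.419 × 10^0.667 = 4.419 × 4.645 = 20.53 μm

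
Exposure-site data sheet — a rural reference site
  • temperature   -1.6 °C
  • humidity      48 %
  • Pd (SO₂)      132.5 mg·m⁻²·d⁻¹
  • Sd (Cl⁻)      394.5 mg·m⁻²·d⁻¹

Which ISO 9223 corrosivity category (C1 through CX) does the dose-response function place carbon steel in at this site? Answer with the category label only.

C3

carbon steel: f(T) = +0.150·(T−10) [T≤10 °C] = -1.7400
  SO₂ term: 1.77·132.5^0.52·exp(0.02·48-1.7400) = 10.3
  Cl⁻ term: 0.102·394.5^0.62·exp(0.033·48+0.04·-1.6) = 18.98
  r_corr = 10.3 + 18.98 = 29.28 μm/a
ISO 9223 Table 2 (carbon steel): 25 < 29.3 ≤ 50 μm/a ⇒ C3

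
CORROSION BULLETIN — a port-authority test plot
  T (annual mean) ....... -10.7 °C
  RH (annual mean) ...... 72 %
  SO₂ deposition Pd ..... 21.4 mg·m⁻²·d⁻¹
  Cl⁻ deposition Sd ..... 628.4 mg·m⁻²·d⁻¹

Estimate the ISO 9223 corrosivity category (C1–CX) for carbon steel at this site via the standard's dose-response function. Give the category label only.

carbon steel: f(T) = +0.150·(T−10) [T≤10 °C] = -3.1050
  SO₂ term: 1.77·21.4^0.52·exp(0.02·72-3.1050) = 1.647
  Cl⁻ term: 0.102·628.4^0.62·exp(0.033·72+0.04·-10.7) = 38.86
  r_corr = 1.647 + 38.86 = 40.51 μm/a
ISO 9223 Table 2 (carbon steel): 25 < 40.5 ≤ 50 μm/a ⇒ C3

C3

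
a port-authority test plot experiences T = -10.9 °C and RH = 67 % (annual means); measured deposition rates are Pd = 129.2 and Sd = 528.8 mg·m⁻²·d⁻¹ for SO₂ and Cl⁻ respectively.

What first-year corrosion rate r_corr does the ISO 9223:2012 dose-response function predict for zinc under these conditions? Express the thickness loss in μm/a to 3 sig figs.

zinc: f(T) = +0.038·(T−10) [T≤10 °C] = -0.7942
  Pd branch = 0.0129·Pd^0.44·e^(0.046·RH+f) = 1.079 μm/a
  Sd branch = 0.0175·Sd^0.57·e^(0.008·RH+0.085·T) = 0.4224 μm/a
  sum: 1.079 + 0.4224 → r_corr = 1.502 μm/a

r_corr = 1.50 μm/a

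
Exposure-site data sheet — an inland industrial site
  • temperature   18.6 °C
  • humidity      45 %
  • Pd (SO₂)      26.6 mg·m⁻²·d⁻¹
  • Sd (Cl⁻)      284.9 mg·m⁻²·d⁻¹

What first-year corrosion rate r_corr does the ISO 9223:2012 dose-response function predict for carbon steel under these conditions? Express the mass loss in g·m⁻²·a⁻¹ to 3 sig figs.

carbon steel: T>10 °C ⇒ hinge -0.054·(18.6−10) = -0.4644
  sulphur-dioxide contribution → 15.07 μm/a
  chloride contribution → 31.52 μm/a
  ⇒ r_corr(carbon steel) = 46.59 μm/a
Convert to mass loss: 46.59 μm/a × 7.85 g/cm³ = 365.7 g·m⁻²·a⁻¹

r_corr = 366 g·m⁻²·a⁻¹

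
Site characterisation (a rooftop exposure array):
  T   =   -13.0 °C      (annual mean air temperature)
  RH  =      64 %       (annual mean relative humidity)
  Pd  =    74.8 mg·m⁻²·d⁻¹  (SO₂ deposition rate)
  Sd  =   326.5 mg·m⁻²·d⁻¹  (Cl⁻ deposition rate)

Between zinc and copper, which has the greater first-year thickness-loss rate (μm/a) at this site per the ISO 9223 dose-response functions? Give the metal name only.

zinc

zinc: f(T) = +0.038·(T−10) [T≤10 °C] = -0.8740
  SO₂ term: 0.0129·74.8^0.44·exp(0.046·64-0.8740) = 0.6825
  Sd branch = 0.0175·Sd^0.57·e^(0.008·RH+0.085·T) = 0.2621 μm/a
  sum: 0.6825 + 0.2621 → r_corr = 0.9446 μm/a
copper: temperature factor f = +0.126·(-23.0) = -2.8980
  Pd branch = 0.0053·Pd^0.26·e^(0.059·RH+f) = 0.03916 μm/a
  Cl⁻ term: 0.01025·326.5^0.27·exp(0.036·64+0.049·-13.0) = 0.2591
  sum: 0.03916 + 0.2591 → r_corr = 0.2982 μm/a
Ordering by μm/a: zinc (0.945) > copper (0.298)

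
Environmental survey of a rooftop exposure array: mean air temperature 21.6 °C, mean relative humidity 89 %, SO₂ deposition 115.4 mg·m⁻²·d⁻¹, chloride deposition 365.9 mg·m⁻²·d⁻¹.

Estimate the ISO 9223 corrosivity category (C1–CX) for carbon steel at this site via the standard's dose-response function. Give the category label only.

CX

carbon steel: temperature factor f = -0.054·(11.6) = -0.6264
  SO₂ term: 1.77·115.4^0.52·exp(0.02·89-0.6264) = 66.27
  Cl⁻ term: 0.102·365.9^0.62·exp(0.033·89+0.04·21.6) = 177.3
  sum: 66.27 + 177.3 → r_corr = 243.5 μm/a
244 μm/a falls in (200, 700] for carbon steel → category CX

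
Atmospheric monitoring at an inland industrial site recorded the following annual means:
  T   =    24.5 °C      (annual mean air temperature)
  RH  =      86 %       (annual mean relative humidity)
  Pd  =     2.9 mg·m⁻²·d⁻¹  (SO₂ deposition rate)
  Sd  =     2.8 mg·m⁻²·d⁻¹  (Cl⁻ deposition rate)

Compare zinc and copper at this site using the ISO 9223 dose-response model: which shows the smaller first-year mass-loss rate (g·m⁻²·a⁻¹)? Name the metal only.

zinc: temperature factor f = -0.071·(14.5) = -1.0295
  Pd branch = 0.0129·Pd^0.44·e^(0.046·RH+f) = 0.3846 μm/a
  Cl⁻ term: 0.0175·2.8^0.57·exp(0.008·86+0.085·24.5) = 0.5025
  r_corr = 0.3846 + 0.5025 = 0.8871 μm/a
  mass loss = 0.8871 μm/a × 7.14 g/cm³ = 6.334 g·m⁻²·a⁻¹
copper: T>10 °C ⇒ hinge -0.080·(24.5−10) = -1.1600
  Pd branch = 0.0053·Pd^0.26·e^(0.059·RH+f) = 0.3502 μm/a
  Sd branch = 0.01025·Sd^0.27·e^(0.036·RH+0.049·T) = 0.994 μm/a
  r_corr = 0.3502 + 0.994 = 1.344 μm/a
  mass loss = 1.344 μm/a × 8.96 g/cm³ = 12.04 g·m⁻²·a⁻¹
Ordering by g·m⁻²·a⁻¹: copper (12) > zinc (6.33)

zinc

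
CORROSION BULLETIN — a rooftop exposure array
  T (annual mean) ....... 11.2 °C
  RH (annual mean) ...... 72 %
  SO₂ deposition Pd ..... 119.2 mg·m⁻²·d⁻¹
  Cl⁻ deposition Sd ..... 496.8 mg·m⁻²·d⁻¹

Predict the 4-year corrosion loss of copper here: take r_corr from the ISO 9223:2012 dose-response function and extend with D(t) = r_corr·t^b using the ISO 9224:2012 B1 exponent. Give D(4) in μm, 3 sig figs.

D(4) = 6.14 μm

copper: temperature factor f = -0.080·(1.2) = -0.0960
  sulphur-dioxide contribution → 1.168 μm/a
  chloride contribution → 1.267 μm/a
  total first-year rate 2.434 μm/a
Power-law: D(4) = r_corr · 4^0.667
  D(4) = 2.434 × 4^0.667 = 2.434 × 2.521 = 6.137 μm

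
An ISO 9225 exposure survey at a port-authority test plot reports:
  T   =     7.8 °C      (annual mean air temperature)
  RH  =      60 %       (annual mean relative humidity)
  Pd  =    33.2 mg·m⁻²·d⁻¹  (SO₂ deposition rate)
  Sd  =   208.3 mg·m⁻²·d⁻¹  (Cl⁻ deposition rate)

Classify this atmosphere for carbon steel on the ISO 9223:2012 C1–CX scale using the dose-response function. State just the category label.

carbon steel: T≤10 °C ⇒ hinge +0.150·(7.8−10) = -0.3300
  SO₂ term: 1.77·33.2^0.52·exp(0.02·60-0.3300) = 26.11
  Sd branch = 0.102·Sd^0.62·e^(0.033·RH+0.04·T) = 27.64 μm/a
  r_corr = 26.11 + 27.64 = 53.75 μm/a
ISO 9223 Table 2 (carbon steel): 50 < 53.8 ≤ 80 μm/a ⇒ C4

C4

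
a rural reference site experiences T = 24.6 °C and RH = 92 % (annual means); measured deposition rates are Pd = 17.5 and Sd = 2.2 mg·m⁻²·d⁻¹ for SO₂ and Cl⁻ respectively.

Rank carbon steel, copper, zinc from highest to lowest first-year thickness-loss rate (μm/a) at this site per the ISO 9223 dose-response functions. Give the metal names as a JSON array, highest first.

["carbon steel", "copper", "zinc"]

carbon steel: f(T) = -0.054·(T−10) [T>10 °C] = -0.7884
  Pd branch = 1.77·Pd^0.52·e^(0.02·RH+f) = 22.44 μm/a
  Sd branch = 0.102·Sd^0.62·e^(0.033·RH+0.04·T) = 9.263 μm/a
  r_corr = 22.44 + 9.263 = 31.71 μm/a
copper: T>10 °C ⇒ hinge -0.080·(24.6−10) = -1.1680
  SO₂ term: 0.0053·17.5^0.26·exp(0.059·92-1.1680) = 0.7899
  Cl⁻ term: 0.01025·2.2^0.27·exp(0.036·92+0.049·24.6) = 1.162
  r_corr = 0.7899 + 1.162 = 1.951 μm/a
zinc: T>10 °C ⇒ hinge -0.071·(24.6−10) = -1.0366
  Pd branch = 0.0129·Pd^0.44·e^(0.046·RH+f) = 1.11 μm/a
  Sd branch = 0.0175·Sd^0.57·e^(0.008·RH+0.085·T) = 0.4634 μm/a
  r_corr = 1.11 + 0.4634 = 1.573 μm/a
Ordering by μm/a: carbon steel (31.7) > copper (1.95) > zinc (1.57)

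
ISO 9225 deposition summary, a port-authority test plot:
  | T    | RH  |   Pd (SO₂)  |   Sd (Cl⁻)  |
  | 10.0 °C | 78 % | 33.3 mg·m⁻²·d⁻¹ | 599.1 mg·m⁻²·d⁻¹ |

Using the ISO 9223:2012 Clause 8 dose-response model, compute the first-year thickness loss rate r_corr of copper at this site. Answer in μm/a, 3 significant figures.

r_corr = 2.87 μm/a

copper: temperature factor f = +0.126·(0.0) = +0.0000
  Pd branch = 0.0053·Pd^0.26·e^(0.059·RH+f) = 1.314 μm/a
  Cl⁻ term: 0.01025·599.1^0.27·exp(0.036·78+0.049·10.0) = 1.559
  r_corr = 1.314 + 1.559 = 2.874 μm/a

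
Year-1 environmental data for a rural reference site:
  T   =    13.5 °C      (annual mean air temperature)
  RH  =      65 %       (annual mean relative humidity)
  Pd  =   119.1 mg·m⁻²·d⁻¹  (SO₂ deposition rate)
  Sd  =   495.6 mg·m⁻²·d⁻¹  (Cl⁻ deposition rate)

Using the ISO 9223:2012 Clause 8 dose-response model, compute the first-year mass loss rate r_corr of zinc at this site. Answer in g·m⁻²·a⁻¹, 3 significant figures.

r_corr = 34.5 g·m⁻²·a⁻¹

zinc: temperature factor f = -0.071·(3.5) = -0.2485
  sulphur-dioxide contribution → 1.639 μm/a
  chloride contribution → 3.187 μm/a
  ⇒ r_corr(zinc) = 4.827 μm/a
Convert to mass loss: 4.827 μm/a × 7.14 g/cm³ = 34.46 g·m⁻²·a⁻¹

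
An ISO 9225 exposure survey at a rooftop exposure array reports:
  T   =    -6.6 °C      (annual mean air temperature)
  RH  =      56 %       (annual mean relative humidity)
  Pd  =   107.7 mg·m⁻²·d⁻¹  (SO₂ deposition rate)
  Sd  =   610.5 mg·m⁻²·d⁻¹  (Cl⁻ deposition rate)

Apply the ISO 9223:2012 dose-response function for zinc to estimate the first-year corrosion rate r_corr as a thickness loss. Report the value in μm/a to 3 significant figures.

r_corr = 1.31 μm/a

zinc: T≤10 °C ⇒ hinge +0.038·(-6.6−10) = -0.6308
  Pd branch = 0.0129·Pd^0.44·e^(0.046·RH+f) = 0.7072 μm/a
  Cl⁻ term: 0.0175·610.5^0.57·exp(0.008·56+0.085·-6.6) = 0.6051
  r_corr = 0.7072 + 0.6051 = 1.312 μm/a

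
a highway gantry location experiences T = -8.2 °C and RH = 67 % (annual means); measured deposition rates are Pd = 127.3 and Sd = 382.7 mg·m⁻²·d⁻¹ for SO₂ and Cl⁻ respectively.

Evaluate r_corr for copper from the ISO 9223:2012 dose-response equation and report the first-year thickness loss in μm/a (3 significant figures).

r_corr = 0.479 μm/a

copper: temperature factor f = +0.126·(-18.2) = -2.2932
  sulphur-dioxide contribution → 0.09826 μm/a
  chloride contribution → 0.3812 μm/a
  total first-year rate 0.4794 μm/a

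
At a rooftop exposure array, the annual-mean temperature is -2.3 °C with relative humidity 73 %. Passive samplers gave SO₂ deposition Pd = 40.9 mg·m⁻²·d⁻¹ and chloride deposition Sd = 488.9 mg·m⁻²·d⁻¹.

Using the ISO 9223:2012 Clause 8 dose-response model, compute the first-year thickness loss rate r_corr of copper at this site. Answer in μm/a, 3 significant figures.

copper: temperature factor f = +0.126·(-12.3) = -1.5498
  SO₂ term: 0.0053·40.9^0.26·exp(0.059·73-1.5498) = 0.2192
  Cl⁻ term: 0.01025·488.9^0.27·exp(0.036·73+0.049·-2.3) = 0.6748
  r_corr = 0.2192 + 0.6748 = 0.894 μm/a

r_corr = 0.894 μm/a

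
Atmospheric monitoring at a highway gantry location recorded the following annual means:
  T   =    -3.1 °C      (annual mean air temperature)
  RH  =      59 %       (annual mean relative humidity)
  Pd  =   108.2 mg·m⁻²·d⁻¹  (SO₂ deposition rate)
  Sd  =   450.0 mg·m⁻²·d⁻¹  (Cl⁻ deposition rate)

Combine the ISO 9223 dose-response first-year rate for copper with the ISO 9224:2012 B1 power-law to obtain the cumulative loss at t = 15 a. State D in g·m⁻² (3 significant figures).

copper: f(T) = +0.126·(T−10) [T≤10 °C] = -1.6506
  sulphur-dioxide contribution → 0.1117 μm/a
  chloride contribution → 0.3833 μm/a
  total first-year rate 0.495 μm/a
Long-term exponent b (ISO 9224 Table 2, B1) = 0.667
  D(15) = 0.495 × 15^0.667 = 0.495 × 6.088 = 3.014 μm
  Mass loss = 3.014 μm × 8.96 g/cm³ = 27 g·m⁻²

D(15) = 27.0 g·m⁻²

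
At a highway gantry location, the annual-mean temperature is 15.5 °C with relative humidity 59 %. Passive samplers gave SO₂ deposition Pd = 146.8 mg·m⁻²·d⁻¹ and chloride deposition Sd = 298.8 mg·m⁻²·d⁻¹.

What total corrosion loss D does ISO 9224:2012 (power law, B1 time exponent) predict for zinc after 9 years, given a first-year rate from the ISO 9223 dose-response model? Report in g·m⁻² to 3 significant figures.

zinc: f(T) = -0.071·(T−10) [T>10 °C] = -0.3905
  SO₂ term: 0.0129·146.8^0.44·exp(0.046·59-0.3905) = 1.183
  Cl⁻ term: 0.0175·298.8^0.57·exp(0.008·59+0.085·15.5) = 2.699
  sum: 1.183 + 2.699 → r_corr = 3.882 μm/a
Long-term exponent b (ISO 9224 Table 2, B1) = 0.813
  D(9) = 3.882 × 9^0.813 = 3.882 × 5.968 = 23.17 μm
  Mass loss = 23.17 μm × 7.14 g/cm³ = 165.4 g·m⁻²

D(9) = 165 g·m⁻²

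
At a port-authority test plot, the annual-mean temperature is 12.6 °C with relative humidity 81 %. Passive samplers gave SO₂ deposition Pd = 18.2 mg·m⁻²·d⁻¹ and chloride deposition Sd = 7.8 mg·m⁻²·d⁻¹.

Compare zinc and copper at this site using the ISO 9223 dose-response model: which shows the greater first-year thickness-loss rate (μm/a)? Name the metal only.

zinc

zinc: T>10 °C ⇒ hinge -0.071·(12.6−10) = -0.1846
  sulphur-dioxide contribution → 1.596 μm/a
  chloride contribution → 0.3148 μm/a
  ⇒ r_corr(zinc) = 1.911 μm/a
copper: T>10 °C ⇒ hinge -0.080·(12.6−10) = -0.2080
  sulphur-dioxide contribution → 1.089 μm/a
  chloride contribution → 0.6111 μm/a
  total first-year rate 1.7 μm/a
Ordering by μm/a: zinc (1.91) > copper (1.7)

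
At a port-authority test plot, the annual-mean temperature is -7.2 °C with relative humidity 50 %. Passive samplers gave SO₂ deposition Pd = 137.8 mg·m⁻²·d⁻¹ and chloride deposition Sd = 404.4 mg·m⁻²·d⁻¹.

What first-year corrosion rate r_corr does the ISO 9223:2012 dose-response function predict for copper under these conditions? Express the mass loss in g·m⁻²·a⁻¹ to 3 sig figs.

copper: T≤10 °C ⇒ hinge +0.126·(-7.2−10) = -2.1672
  Pd branch = 0.0053·Pd^0.26·e^(0.059·RH+f) = 0.04173 μm/a
  Cl⁻ term: 0.01025·404.4^0.27·exp(0.036·50+0.049·-7.2) = 0.2203
  sum: 0.04173 + 0.2203 → r_corr = 0.2621 μm/a
Convert to mass loss: 0.2621 μm/a × 8.96 g/cm³ = 2.348 g·m⁻²·a⁻¹

r_corr = 2.35 g·m⁻²·a⁻¹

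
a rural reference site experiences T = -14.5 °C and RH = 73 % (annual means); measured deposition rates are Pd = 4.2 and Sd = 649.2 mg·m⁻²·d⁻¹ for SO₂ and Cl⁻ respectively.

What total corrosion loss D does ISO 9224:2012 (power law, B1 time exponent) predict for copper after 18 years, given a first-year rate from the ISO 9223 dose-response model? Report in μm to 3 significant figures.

D(18) = 2.93 μm

copper: f(T) = +0.126·(T−10) [T≤10 °C] = -3.0870
  SO₂ term: 0.0053·4.2^0.26·exp(0.059·73-3.0870) = 0.02607
  Cl⁻ term: 0.01025·649.2^0.27·exp(0.036·73+0.049·-14.5) = 0.4007
  sum: 0.02607 + 0.4007 → r_corr = 0.4268 μm/a
Long-term exponent b (ISO 9224 Table 2, B1) = 0.667
  D(18) = 0.4268 × 18^0.667 = 0.4268 × 6.875 = 2.934 μm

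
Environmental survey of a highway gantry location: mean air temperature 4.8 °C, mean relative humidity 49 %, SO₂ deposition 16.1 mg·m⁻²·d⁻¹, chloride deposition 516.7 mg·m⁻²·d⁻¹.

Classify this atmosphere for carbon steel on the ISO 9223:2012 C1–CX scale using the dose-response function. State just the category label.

C3

carbon steel: temperature factor f = +0.150·(-5.2) = -0.7800
  Pd branch = 1.77·Pd^0.52·e^(0.02·RH+f) = 9.17 μm/a
  Cl⁻ term: 0.102·516.7^0.62·exp(0.033·49+0.04·4.8) = 29.95
  sum: 9.17 + 29.95 → r_corr = 39.12 μm/a
39.1 μm/a falls in (25, 50] for carbon steel → category C3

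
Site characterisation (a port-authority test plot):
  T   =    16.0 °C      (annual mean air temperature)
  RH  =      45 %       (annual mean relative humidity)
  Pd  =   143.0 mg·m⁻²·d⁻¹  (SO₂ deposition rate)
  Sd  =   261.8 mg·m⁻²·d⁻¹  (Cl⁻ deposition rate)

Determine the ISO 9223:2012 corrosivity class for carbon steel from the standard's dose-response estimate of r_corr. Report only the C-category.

carbon steel: f(T) = -0.054·(T−10) [T>10 °C] = -0.3240
  Pd branch = 1.77·Pd^0.52·e^(0.02·RH+f) = 41.58 μm/a
  Cl⁻ term: 0.102·261.8^0.62·exp(0.033·45+0.04·16.0) = 26.95
  sum: 41.58 + 26.95 → r_corr = 68.54 μm/a
68.5 μm/a falls in (50, 80] for carbon steel → category C4

C4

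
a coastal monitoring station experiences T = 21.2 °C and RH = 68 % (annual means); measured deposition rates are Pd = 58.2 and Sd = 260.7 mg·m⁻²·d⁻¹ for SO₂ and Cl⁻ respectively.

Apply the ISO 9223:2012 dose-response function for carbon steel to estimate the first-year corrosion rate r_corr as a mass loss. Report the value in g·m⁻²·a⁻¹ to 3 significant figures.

carbon steel: temperature factor f = -0.054·(11.2) = -0.6048
  SO₂ term: 1.77·58.2^0.52·exp(0.02·68-0.6048) = 31.17
  Cl⁻ term: 0.102·260.7^0.62·exp(0.033·68+0.04·21.2) = 70.7
  sum: 31.17 + 70.7 → r_corr = 101.9 μm/a
Convert to mass loss: 101.9 μm/a × 7.85 g/cm³ = 799.7 g·m⁻²·a⁻¹

r_corr = 800 g·m⁻²·a⁻¹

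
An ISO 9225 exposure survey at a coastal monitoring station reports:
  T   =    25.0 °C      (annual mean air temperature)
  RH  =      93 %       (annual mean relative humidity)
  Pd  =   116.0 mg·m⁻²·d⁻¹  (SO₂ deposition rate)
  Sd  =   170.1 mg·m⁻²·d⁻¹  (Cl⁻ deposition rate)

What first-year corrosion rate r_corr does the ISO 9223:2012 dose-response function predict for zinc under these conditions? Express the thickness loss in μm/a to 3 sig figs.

zinc: temperature factor f = -0.071·(15.0) = -1.0650
  sulphur-dioxide contribution → 2.596 μm/a
  chloride contribution → 5.761 μm/a
  ⇒ r_corr(zinc) = 8.358 μm/a

r_corr = 8.36 μm/a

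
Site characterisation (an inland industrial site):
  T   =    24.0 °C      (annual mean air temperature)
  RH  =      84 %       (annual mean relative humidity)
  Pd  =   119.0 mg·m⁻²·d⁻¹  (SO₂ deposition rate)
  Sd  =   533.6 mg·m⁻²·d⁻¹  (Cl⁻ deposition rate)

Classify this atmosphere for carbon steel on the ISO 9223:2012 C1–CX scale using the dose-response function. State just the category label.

CX

carbon steel: temperature factor f = -0.054·(14.0) = -0.7560
  sulphur-dioxide contribution → 53.52 μm/a
  chloride contribution → 209.1 μm/a
  ⇒ r_corr(carbon steel) = 262.6 μm/a
263 μm/a falls in (200, 700] for carbon steel → category CX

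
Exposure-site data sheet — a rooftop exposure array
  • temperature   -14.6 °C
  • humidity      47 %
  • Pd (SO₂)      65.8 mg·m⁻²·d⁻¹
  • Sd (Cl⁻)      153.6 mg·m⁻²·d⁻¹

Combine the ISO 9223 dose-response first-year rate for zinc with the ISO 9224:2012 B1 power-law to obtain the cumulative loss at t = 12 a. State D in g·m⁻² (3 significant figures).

D(12) = 21.9 g·m⁻²

zinc: temperature factor f = +0.038·(-24.6) = -0.9348
  SO₂ term: 0.0129·65.8^0.44·exp(0.046·47-0.9348) = 0.2777
  Cl⁻ term: 0.0175·153.6^0.57·exp(0.008·47+0.085·-14.6) = 0.1299
  sum: 0.2777 + 0.1299 → r_corr = 0.4076 μm/a
Power-law: D(12) = r_corr · 12^0.813
  D(12) = 0.4076 × 12^0.813 = 0.4076 × 7.54 = 3.073 μm
  Mass loss = 3.073 μm × 7.14 g/cm³ = 21.94 g·m⁻²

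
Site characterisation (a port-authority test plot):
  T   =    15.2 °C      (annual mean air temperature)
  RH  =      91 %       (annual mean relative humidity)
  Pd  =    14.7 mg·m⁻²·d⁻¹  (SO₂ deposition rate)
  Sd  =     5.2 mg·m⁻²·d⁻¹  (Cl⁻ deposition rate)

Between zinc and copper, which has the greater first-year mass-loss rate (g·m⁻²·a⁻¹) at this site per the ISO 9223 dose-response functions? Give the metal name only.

zinc: f(T) = -0.071·(T−10) [T>10 °C] = -0.3692
  Pd branch = 0.0129·Pd^0.44·e^(0.046·RH+f) = 1.913 μm/a
  Sd branch = 0.0175·Sd^0.57·e^(0.008·RH+0.085·T) = 0.3376 μm/a
  sum: 1.913 + 0.3376 → r_corr = 2.251 μm/a
  mass loss = 2.251 μm/a × 7.14 g/cm³ = 16.07 g·m⁻²·a⁻¹
copper: f(T) = -0.080·(T−10) [T>10 °C] = -0.4160
  Pd branch = 0.0053·Pd^0.26·e^(0.059·RH+f) = 1.51 μm/a
  Sd branch = 0.01025·Sd^0.27·e^(0.036·RH+0.049·T) = 0.8918 μm/a
  sum: 1.51 + 0.8918 → r_corr = 2.401 μm/a
  mass loss = 2.401 μm/a × 8.96 g/cm³ = 21.52 g·m⁻²·a⁻¹
Ordering by g·m⁻²·a⁻¹: copper (21.5) > zinc (16.1)

copper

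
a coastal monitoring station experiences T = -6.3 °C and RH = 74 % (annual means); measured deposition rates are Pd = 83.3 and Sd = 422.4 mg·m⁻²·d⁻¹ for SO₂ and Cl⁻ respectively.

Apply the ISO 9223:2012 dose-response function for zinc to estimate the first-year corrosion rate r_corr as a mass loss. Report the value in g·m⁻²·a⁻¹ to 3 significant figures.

r_corr = 14.6 g·m⁻²·a⁻¹

zinc: T≤10 °C ⇒ hinge +0.038·(-6.3−10) = -0.6194
  SO₂ term: 0.0129·83.3^0.44·exp(0.046·74-0.6194) = 1.462
  Cl⁻ term: 0.0175·422.4^0.57·exp(0.008·74+0.085·-6.3) = 0.5811
  r_corr = 1.462 + 0.5811 = 2.043 μm/a
Convert to mass loss: 2.043 μm/a × 7.14 g/cm³ = 14.59 g·m⁻²·a⁻¹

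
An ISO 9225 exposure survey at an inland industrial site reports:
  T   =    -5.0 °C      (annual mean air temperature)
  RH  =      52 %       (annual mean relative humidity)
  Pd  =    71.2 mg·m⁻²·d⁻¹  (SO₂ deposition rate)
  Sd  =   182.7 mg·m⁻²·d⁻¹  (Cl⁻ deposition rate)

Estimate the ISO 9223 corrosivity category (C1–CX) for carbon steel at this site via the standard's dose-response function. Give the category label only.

carbon steel: temperature factor f = +0.150·(-15.0) = -2.2500
  sulphur-dioxide contribution → 4.85 μm/a
  chloride contribution → 11.73 μm/a
  ⇒ r_corr(carbon steel) = 16.58 μm/a
ISO 9223 Table 2 (carbon steel): 1.3 < 16.6 ≤ 25 μm/a ⇒ C2

C2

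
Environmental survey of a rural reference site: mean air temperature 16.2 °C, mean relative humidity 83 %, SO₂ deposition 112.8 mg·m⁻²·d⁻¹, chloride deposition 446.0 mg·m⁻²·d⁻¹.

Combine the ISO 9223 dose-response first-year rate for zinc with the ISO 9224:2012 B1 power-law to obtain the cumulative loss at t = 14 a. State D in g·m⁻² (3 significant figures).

zinc: temperature factor f = -0.071·(6.2) = -0.4402
  SO₂ term: 0.0129·112.8^0.44·exp(0.046·83-0.4402) = 3.024
  Sd branch = 0.0175·Sd^0.57·e^(0.008·RH+0.085·T) = 4.361 μm/a
  r_corr = 3.024 + 4.361 = 7.385 μm/a
ISO 9224: D(t) = r_corr · t^b with b = 0.813 (zinc, B1)
  D(14) = 7.385 × 14^0.813 = 7.385 × 8.547 = 63.11 μm
  Mass loss = 63.11 μm × 7.14 g/cm³ = 450.6 g·m⁻²

D(14) = 451 g·m⁻²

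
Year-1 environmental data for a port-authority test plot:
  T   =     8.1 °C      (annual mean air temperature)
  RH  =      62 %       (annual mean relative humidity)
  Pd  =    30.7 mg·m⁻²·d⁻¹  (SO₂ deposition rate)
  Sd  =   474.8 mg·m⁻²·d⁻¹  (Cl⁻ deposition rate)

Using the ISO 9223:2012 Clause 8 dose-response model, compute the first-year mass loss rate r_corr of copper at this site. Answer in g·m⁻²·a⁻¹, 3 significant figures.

r_corr = 10.3 g·m⁻²·a⁻¹

copper: f(T) = +0.126·(T−10) [T≤10 °C] = -0.2394
  Pd branch = 0.0053·Pd^0.26·e^(0.059·RH+f) = 0.3941 μm/a
  Cl⁻ term: 0.01025·474.8^0.27·exp(0.036·62+0.049·8.1) = 0.7501
  r_corr = 0.3941 + 0.7501 = 1.144 μm/a
Convert to mass loss: 1.144 μm/a × 8.96 g/cm³ = 10.25 g·m⁻²·a⁻¹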